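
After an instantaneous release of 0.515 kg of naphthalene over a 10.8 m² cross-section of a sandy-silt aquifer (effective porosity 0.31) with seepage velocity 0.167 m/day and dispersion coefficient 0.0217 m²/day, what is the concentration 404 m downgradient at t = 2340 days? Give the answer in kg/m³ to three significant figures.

For an instantaneous plane source, C(x,t) = M/(n_e·A·√(4πDt)) · exp(−(x−vt)²/(4Dt)), with n_e·A the pore (flow) area.
Plume center vt = 0.167 × 2340 = 390.78 m, so the well at 404 m is 13.22 m downgradient of the peak.
√(4πDt) = 25.26 m, giving peak height M/(n_e·A·√(4πDt)) = 0.515/(0.31 × 10.8 × 25.26) = 0.006090 kg/m³.
(x−vt)²/(4Dt) = (13.22)²/(4 × 0.0217 × 2340) = 0.8605; exp(−0.8605) = 0.4230.
C = 0.006090 × 0.4230 = 0.00258 kg/m³.

0.00258 kg/m³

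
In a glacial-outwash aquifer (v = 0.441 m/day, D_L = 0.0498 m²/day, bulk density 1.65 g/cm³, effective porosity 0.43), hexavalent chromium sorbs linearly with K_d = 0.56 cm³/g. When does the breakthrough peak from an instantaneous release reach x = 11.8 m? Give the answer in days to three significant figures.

83.5 days

Retardation factor R = 1 + ρ_b·K_d/n = 1 + 1.65 × 0.56/0.43 = 3.149.
Sorption retards both mechanisms: v_R = v/R = 0.1400 m/day, D_R = D/R = 0.01581 m²/day.
Peak time from v_R²t² + 2D_R t − x² = 0: t = (√(D_R² + v_R²x²) − D_R)/v_R².
√(D_R² + v_R²x²) = √(0.01581² + 0.1400² × 11.8²) = 1.652; v_R² = 0.01960.
t = (1.652 − 0.01581)/0.01960 = 83.5 days.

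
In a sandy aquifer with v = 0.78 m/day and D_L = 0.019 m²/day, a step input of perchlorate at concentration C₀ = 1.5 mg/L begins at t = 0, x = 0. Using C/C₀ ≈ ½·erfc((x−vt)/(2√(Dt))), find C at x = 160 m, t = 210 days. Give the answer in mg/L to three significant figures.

1.37 mg/L

For a continuous step input, C/C₀ ≈ ½·erfc((x−vt)/(2√(Dt))).
vt = 0.78 × 210 = 163.8 m and 2√(Dt) = 2√(0.019 × 210) = 3.995 m.
Argument (x−vt)/(2√(Dt)) = (160 − 163.8)/3.995 = -0.9512; ½·erfc(-0.9512) = 0.9107.
C = 1.5 × 0.9107 = 1.37 mg/L.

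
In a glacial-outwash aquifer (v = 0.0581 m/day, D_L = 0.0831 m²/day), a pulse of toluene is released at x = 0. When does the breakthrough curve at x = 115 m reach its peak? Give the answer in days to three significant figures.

1950 days

For the 1D instantaneous-source solution, setting ∂C/∂t = 0 at fixed x gives v²t² + 2Dt − x² = 0, so t = (√(D² + v²x²) − D)/v².
√(D² + v²x²) = √(0.0831² + 0.0581² × 115²) = 6.682; v² = 0.00337561.
t = (6.682 − 0.0831)/0.00337561 = 1950 days (vs. the pure-advection estimate x/v = 1980 d).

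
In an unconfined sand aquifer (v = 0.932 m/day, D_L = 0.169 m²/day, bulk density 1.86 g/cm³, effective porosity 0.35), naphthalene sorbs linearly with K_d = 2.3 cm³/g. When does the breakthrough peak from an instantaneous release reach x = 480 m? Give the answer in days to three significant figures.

Retardation factor R = 1 + ρ_b·K_d/n = 1 + 1.86 × 2.3/0.35 = 13.22.
Sorption retards both mechanisms: v_R = v/R = 0.07050 m/day, D_R = D/R = 0.01278 m²/day.
Peak time from v_R²t² + 2D_R t − x² = 0: t = (√(D_R² + v_R²x²) − D_R)/v_R².
√(D_R² + v_R²x²) = √(0.01278² + 0.07050² × 480²) = 33.84; v_R² = 0.004970.
t = (33.84 − 0.01278)/0.004970 = 6810 days.

6810 days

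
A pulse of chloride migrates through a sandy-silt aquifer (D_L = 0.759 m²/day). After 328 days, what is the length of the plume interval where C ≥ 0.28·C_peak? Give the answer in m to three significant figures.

The plume is Gaussian with σ = √(2Dt) = √(2 × 0.759 × 328) = 22.31 m.
C/C_peak = exp(−Δx²/(2σ²)) = 0.28 ⇒ Δx = σ·√(−2 ln 0.28) = 22.31 × 1.596 = 35.61 m.
Width = 2Δx = 71.2 m.

71.2 m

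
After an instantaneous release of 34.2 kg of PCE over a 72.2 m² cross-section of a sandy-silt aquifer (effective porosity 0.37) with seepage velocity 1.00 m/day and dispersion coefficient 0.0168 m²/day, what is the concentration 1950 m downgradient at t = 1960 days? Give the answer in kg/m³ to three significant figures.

For an instantaneous plane source, C(x,t) = M/(n_e·A·√(4πDt)) · exp(−(x−vt)²/(4Dt)), with n_e·A the pore (flow) area.
Plume center vt = 1.00 × 1960 = 1960 m, so the well at 1950 m is 10 m upgradient of the peak.
√(4πDt) = 20.34 m, giving peak height M/(n_e·A·√(4πDt)) = 34.2/(0.37 × 72.2 × 20.34) = 0.06294 kg/m³.
(x−vt)²/(4Dt) = (-10)²/(4 × 0.0168 × 1960) = 0.7592; exp(−0.7592) = 0.4680.
C = 0.06294 × 0.4680 = 0.0295 kg/m³.

0.0295 kg/m³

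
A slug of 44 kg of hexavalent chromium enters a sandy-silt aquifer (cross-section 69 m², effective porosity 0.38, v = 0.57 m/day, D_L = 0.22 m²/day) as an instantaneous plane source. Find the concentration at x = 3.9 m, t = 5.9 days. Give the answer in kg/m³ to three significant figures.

For an instantaneous plane source, C(x,t) = M/(n_e·A·√(4πDt)) · exp(−(x−vt)²/(4Dt)), with n_e·A the pore (flow) area.
Plume center vt = 0.57 × 5.9 = 3.363 m, so the well at 3.9 m is 0.537 m downgradient of the peak.
√(4πDt) = 4.039 m, giving peak height M/(n_e·A·√(4πDt)) = 44/(0.38 × 69 × 4.039) = 0.4155 kg/m³.
(x−vt)²/(4Dt) = (0.537)²/(4 × 0.22 × 5.9) = 0.05554; exp(−0.05554) = 0.9460.
C = 0.4155 × 0.9460 = 0.393 kg/m³.

0.393 kg/m³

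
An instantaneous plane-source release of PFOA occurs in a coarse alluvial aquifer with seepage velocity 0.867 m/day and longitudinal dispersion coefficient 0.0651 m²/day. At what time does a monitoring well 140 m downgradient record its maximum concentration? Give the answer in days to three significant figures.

161 days

For the 1D instantaneous-source solution, setting ∂C/∂t = 0 at fixed x gives v²t² + 2Dt − x² = 0, so t = (√(D² + v²x²) − D)/v².
√(D² + v²x²) = √(0.0651² + 0.867² × 140²) = 121.4; v² = 0.751689.
t = (121.4 − 0.0651)/0.751689 = 161 days (vs. the pure-advection estimate x/v = 161 d).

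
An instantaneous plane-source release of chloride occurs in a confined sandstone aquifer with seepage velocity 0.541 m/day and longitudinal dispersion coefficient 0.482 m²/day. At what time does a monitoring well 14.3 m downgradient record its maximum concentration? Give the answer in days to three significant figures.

For the 1D instantaneous-source solution, setting ∂C/∂t = 0 at fixed x gives v²t² + 2Dt − x² = 0, so t = (√(D² + v²x²) − D)/v².
√(D² + v²x²) = √(0.482² + 0.541² × 14.3²) = 7.751; v² = 0.292681.
t = (7.751 − 0.482)/0.292681 = 24.8 days (vs. the pure-advection estimate x/v = 26.4 d).

24.8 days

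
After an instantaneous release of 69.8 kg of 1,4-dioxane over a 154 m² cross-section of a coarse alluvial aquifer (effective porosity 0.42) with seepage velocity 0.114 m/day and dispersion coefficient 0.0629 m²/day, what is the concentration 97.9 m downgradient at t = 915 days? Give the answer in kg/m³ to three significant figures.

0.0336 kg/m³

For an instantaneous plane source, C(x,t) = M/(n_e·A·√(4πDt)) · exp(−(x−vt)²/(4Dt)), with n_e·A the pore (flow) area.
Plume center vt = 0.114 × 915 = 104.31 m, so the well at 97.9 m is 6.41 m upgradient of the peak.
√(4πDt) = 26.89 m, giving peak height M/(n_e·A·√(4πDt)) = 69.8/(0.42 × 154 × 26.89) = 0.04013 kg/m³.
(x−vt)²/(4Dt) = (-6.41)²/(4 × 0.0629 × 915) = 0.1785; exp(−0.1785) = 0.8365.
C = 0.04013 × 0.8365 = 0.0336 kg/m³.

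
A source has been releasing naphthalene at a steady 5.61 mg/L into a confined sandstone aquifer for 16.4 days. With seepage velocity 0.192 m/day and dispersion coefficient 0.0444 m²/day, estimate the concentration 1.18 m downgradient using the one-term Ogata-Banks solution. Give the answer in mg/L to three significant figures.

5.32 mg/L

For a continuous step input, C/C₀ ≈ ½·erfc((x−vt)/(2√(Dt))).
vt = 0.192 × 16.4 = 3.1488 m and 2√(Dt) = 2√(0.0444 × 16.4) = 1.707 m.
Argument (x−vt)/(2√(Dt)) = (1.18 − 3.1488)/1.707 = -1.153; ½·erfc(-1.153) = 0.9485.
C = 5.61 × 0.9485 = 5.32 mg/L.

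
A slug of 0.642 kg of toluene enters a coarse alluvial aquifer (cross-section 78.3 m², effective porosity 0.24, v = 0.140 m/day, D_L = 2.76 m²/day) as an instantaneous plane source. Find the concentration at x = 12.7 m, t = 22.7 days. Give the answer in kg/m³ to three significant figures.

For an instantaneous plane source, C(x,t) = M/(n_e·A·√(4πDt)) · exp(−(x−vt)²/(4Dt)), with n_e·A the pore (flow) area.
Plume center vt = 0.140 × 22.7 = 3.178 m, so the well at 12.7 m is 9.522 m downgradient of the peak.
√(4πDt) = 28.06 m, giving peak height M/(n_e·A·√(4πDt)) = 0.642/(0.24 × 78.3 × 28.06) = 0.001218 kg/m³.
(x−vt)²/(4Dt) = (9.522)²/(4 × 2.76 × 22.7) = 0.3618; exp(−0.3618) = 0.6964.
C = 0.001218 × 0.6964 = 0.000848 kg/m³.

0.000848 kg/m³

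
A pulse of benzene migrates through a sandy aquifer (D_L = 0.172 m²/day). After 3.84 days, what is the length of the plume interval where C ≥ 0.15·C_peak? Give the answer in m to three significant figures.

The plume is Gaussian with σ = √(2Dt) = √(2 × 0.172 × 3.84) = 1.149 m.
C/C_peak = exp(−Δx²/(2σ²)) = 0.15 ⇒ Δx = σ·√(−2 ln 0.15) = 1.149 × 1.948 = 2.238 m.
Width = 2Δx = 4.48 m.

4.48 m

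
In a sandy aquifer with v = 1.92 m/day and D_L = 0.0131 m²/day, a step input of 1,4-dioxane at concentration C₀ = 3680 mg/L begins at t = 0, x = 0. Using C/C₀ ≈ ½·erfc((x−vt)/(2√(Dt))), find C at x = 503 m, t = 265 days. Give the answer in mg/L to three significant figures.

For a continuous step input, C/C₀ ≈ ½·erfc((x−vt)/(2√(Dt))).
vt = 1.92 × 265 = 508.8 m and 2√(Dt) = 2√(0.0131 × 265) = 3.726 m.
Argument (x−vt)/(2√(Dt)) = (503 − 508.8)/3.726 = -1.557; ½·erfc(-1.557) = 0.9862.
C = 3680 × 0.9862 = 3630 mg/L.

3630 mg/L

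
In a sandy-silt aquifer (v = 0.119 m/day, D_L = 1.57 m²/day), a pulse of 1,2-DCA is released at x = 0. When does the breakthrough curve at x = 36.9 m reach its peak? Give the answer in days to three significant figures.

For the 1D instantaneous-source solution, setting ∂C/∂t = 0 at fixed x gives v²t² + 2Dt − x² = 0, so t = (√(D² + v²x²) − D)/v².
√(D² + v²x²) = √(1.57² + 0.119² × 36.9²) = 4.663; v² = 0.014161.
t = (4.663 − 1.57)/0.014161 = 218 days (vs. the pure-advection estimate x/v = 310 d).

218 days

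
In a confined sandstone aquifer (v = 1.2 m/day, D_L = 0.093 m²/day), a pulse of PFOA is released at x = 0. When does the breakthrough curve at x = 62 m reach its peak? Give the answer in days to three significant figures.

51.6 days

For the 1D instantaneous-source solution, setting ∂C/∂t = 0 at fixed x gives v²t² + 2Dt − x² = 0, so t = (√(D² + v²x²) − D)/v².
√(D² + v²x²) = √(0.093² + 1.2² × 62²) = 74.40; v² = 1.44.
t = (74.40 − 0.093)/1.44 = 51.6 days (vs. the pure-advection estimate x/v = 51.7 d).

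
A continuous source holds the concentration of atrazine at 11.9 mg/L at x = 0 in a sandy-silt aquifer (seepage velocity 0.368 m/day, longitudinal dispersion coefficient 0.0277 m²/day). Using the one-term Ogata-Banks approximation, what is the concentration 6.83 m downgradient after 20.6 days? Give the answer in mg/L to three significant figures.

For a continuous step input, C/C₀ ≈ ½·erfc((x−vt)/(2√(Dt))).
vt = 0.368 × 20.6 = 7.5808 m and 2√(Dt) = 2√(0.0277 × 20.6) = 1.511 m.
Argument (x−vt)/(2√(Dt)) = (6.83 − 7.5808)/1.511 = -0.4969; ½·erfc(-0.4969) = 0.7589.
C = 11.9 × 0.7589 = 9.03 mg/L.

9.03 mg/L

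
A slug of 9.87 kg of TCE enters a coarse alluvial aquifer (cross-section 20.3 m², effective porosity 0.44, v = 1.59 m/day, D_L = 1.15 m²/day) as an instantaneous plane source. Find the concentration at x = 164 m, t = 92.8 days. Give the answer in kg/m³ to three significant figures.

0.0160 kg/m³

For an instantaneous plane source, C(x,t) = M/(n_e·A·√(4πDt)) · exp(−(x−vt)²/(4Dt)), with n_e·A the pore (flow) area.
Plume center vt = 1.59 × 92.8 = 147.552 m, so the well at 164 m is 16.448 m downgradient of the peak.
√(4πDt) = 36.62 m, giving peak height M/(n_e·A·√(4πDt)) = 9.87/(0.44 × 20.3 × 36.62) = 0.03018 kg/m³.
(x−vt)²/(4Dt) = (16.448)²/(4 × 1.15 × 92.8) = 0.6338; exp(−0.6338) = 0.5306.
C = 0.03018 × 0.5306 = 0.0160 kg/m³.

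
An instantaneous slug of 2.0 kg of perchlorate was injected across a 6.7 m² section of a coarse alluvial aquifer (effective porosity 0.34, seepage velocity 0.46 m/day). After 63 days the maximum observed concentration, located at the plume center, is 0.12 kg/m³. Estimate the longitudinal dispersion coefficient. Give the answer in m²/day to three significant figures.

0.0676 m²/day

At the plume center C_max = M/(n_e·A·√(4πDt)), so D = M²/(4πt·(n_e·A·C_max)²).
n_e·A·C_max = 0.34 × 6.7 × 0.12 = 0.2734 kg/m.
D = 2.0²/(4π × 63 × 0.2734²) = 0.0676 m²/day.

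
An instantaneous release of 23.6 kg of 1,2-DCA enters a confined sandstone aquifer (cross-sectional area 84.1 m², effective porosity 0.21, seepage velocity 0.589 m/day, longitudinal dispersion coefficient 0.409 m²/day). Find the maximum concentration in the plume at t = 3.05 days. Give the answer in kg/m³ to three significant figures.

The peak of an instantaneous 1D plume sits at x = vt; there the Gaussian factor is 1 and C_max = M/(n_e·A·√(4πDt)), where n_e·A is the pore area the mass is dissolved in.
√(4πDt) = √(4π × 0.409 × 3.05) = 3.959 m, so C_max = 23.6/(0.21 × 84.1 × 3.959) = 0.338 kg/m³.

0.338 kg/m³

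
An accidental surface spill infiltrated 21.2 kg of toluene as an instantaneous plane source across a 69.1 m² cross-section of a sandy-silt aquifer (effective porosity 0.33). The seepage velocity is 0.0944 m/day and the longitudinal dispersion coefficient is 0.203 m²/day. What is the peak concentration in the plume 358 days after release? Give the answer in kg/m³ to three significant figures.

The peak of an instantaneous 1D plume sits at x = vt; there the Gaussian factor is 1 and C_max = M/(n_e·A·√(4πDt)), where n_e·A is the pore area the mass is dissolved in.
√(4πDt) = √(4π × 0.203 × 358) = 30.22 m, so C_max = 21.2/(0.33 × 69.1 × 30.22) = 0.0308 kg/m³.

0.0308 kg/m³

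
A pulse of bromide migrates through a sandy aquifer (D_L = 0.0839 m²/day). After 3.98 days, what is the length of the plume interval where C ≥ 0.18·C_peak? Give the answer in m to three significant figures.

3.03 m

The plume is Gaussian with σ = √(2Dt) = √(2 × 0.0839 × 3.98) = 0.8172 m.
C/C_peak = exp(−Δx²/(2σ²)) = 0.18 ⇒ Δx = σ·√(−2 ln 0.18) = 0.8172 × 1.852 = 1.513 m.
Width = 2Δx = 3.03 m.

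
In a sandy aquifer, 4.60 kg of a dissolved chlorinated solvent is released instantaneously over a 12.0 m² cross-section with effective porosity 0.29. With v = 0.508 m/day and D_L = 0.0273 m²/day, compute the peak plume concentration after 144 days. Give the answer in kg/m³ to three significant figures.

0.188 kg/m³

The peak of an instantaneous 1D plume sits at x = vt; there the Gaussian factor is 1 and C_max = M/(n_e·A·√(4πDt)), where n_e·A is the pore area the mass is dissolved in.
√(4πDt) = √(4π × 0.0273 × 144) = 7.029 m, so C_max = 4.60/(0.29 × 12.0 × 7.029) = 0.188 kg/m³.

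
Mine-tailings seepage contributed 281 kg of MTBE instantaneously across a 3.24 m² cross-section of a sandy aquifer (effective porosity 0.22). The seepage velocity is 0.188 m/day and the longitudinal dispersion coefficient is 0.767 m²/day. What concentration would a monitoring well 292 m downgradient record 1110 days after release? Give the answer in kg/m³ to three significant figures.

For an instantaneous plane source, C(x,t) = M/(n_e·A·√(4πDt)) · exp(−(x−vt)²/(4Dt)), with n_e·A the pore (flow) area.
Plume center vt = 0.188 × 1110 = 208.68 m, so the well at 292 m is 83.32 m downgradient of the peak.
√(4πDt) = 103.4 m, giving peak height M/(n_e·A·√(4πDt)) = 281/(0.22 × 3.24 × 103.4) = 3.813 kg/m³.
(x−vt)²/(4Dt) = (83.32)²/(4 × 0.767 × 1110) = 2.039; exp(−2.039) = 0.1302.
C = 3.813 × 0.1302 = 0.496 kg/m³.

0.496 kg/m³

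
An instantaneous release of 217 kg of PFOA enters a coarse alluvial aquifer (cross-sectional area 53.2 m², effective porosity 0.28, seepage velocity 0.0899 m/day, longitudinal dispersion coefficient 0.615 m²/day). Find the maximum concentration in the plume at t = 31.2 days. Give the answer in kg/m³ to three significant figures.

0.938 kg/m³

The peak of an instantaneous 1D plume sits at x = vt; there the Gaussian factor is 1 and C_max = M/(n_e·A·√(4πDt)), where n_e·A is the pore area the mass is dissolved in.
√(4πDt) = √(4π × 0.615 × 31.2) = 15.53 m, so C_max = 217/(0.28 × 53.2 × 15.53) = 0.938 kg/m³.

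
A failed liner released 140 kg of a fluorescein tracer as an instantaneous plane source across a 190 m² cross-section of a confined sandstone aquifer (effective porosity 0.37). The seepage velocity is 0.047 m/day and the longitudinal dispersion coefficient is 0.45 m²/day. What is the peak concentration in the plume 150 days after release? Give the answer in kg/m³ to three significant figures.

The peak of an instantaneous 1D plume sits at x = vt; there the Gaussian factor is 1 and C_max = M/(n_e·A·√(4πDt)), where n_e·A is the pore area the mass is dissolved in.
√(4πDt) = √(4π × 0.45 × 150) = 29.12 m, so C_max = 140/(0.37 × 190 × 29.12) = 0.0684 kg/m³.

0.0684 kg/m³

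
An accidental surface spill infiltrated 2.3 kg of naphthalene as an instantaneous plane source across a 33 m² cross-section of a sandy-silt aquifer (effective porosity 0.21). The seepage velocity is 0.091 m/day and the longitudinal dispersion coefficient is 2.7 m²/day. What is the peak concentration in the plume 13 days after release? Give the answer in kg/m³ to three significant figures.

0.0158 kg/m³

The peak of an instantaneous 1D plume sits at x = vt; there the Gaussian factor is 1 and C_max = M/(n_e·A·√(4πDt)), where n_e·A is the pore area the mass is dissolved in.
√(4πDt) = √(4π × 2.7 × 13) = 21.00 m, so C_max = 2.3/(0.21 × 33 × 21.00) = 0.0158 kg/m³.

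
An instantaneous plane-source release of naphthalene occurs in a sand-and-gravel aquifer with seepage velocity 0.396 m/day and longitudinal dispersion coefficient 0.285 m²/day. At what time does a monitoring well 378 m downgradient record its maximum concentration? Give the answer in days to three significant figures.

For the 1D instantaneous-source solution, setting ∂C/∂t = 0 at fixed x gives v²t² + 2Dt − x² = 0, so t = (√(D² + v²x²) − D)/v².
√(D² + v²x²) = √(0.285² + 0.396² × 378²) = 149.7; v² = 0.156816.
t = (149.7 − 0.285)/0.156816 = 953 days (vs. the pure-advection estimate x/v = 955 d).

953 days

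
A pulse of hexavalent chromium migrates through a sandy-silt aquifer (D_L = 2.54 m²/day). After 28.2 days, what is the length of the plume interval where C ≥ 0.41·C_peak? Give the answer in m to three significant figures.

The plume is Gaussian with σ = √(2Dt) = √(2 × 2.54 × 28.2) = 11.97 m.
C/C_peak = exp(−Δx²/(2σ²)) = 0.41 ⇒ Δx = σ·√(−2 ln 0.41) = 11.97 × 1.335 = 15.98 m.
Width = 2Δx = 32.0 m.

32.0 m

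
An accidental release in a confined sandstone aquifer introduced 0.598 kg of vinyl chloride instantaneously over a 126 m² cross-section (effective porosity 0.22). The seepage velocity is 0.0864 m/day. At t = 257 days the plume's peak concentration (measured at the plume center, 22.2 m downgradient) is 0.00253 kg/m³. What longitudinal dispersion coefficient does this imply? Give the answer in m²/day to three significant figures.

0.0225 m²/day

At the plume center C_max = M/(n_e·A·√(4πDt)), so D = M²/(4πt·(n_e·A·C_max)²).
n_e·A·C_max = 0.22 × 126 × 0.00253 = 0.07013 kg/m.
D = 0.598²/(4π × 257 × 0.07013²) = 0.0225 m²/day.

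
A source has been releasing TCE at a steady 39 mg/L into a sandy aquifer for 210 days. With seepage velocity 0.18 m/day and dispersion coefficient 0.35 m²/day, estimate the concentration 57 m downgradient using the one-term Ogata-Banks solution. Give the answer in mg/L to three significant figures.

For a continuous step input, C/C₀ ≈ ½·erfc((x−vt)/(2√(Dt))).
vt = 0.18 × 210 = 37.8 m and 2√(Dt) = 2√(0.35 × 210) = 17.15 m.
Argument (x−vt)/(2√(Dt)) = (57 − 37.8)/17.15 = 1.120; ½·erfc(1.120) = 0.05661.
C = 39 × 0.05661 = 2.21 mg/L.

2.21 mg/L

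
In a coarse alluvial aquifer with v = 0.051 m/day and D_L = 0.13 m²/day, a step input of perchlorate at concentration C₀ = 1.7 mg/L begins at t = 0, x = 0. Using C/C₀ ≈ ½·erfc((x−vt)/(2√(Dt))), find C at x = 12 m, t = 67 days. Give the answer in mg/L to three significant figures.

0.0338 mg/L

For a continuous step input, C/C₀ ≈ ½·erfc((x−vt)/(2√(Dt))).
vt = 0.051 × 67 = 3.417 m and 2√(Dt) = 2√(0.13 × 67) = 5.903 m.
Argument (x−vt)/(2√(Dt)) = (12 − 3.417)/5.903 = 1.454; ½·erfc(1.454) = 0.01988.
C = 1.7 × 0.01988 = 0.0338 mg/L.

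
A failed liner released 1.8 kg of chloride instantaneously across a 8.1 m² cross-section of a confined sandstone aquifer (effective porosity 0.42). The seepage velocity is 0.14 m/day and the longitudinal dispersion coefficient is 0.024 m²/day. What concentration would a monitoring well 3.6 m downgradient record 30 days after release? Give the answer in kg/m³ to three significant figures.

0.155 kg/m³

For an instantaneous plane source, C(x,t) = M/(n_e·A·√(4πDt)) · exp(−(x−vt)²/(4Dt)), with n_e·A the pore (flow) area.
Plume center vt = 0.14 × 30 = 4.2 m, so the well at 3.6 m is 0.6 m upgradient of the peak.
√(4πDt) = 3.008 m, giving peak height M/(n_e·A·√(4πDt)) = 1.8/(0.42 × 8.1 × 3.008) = 0.1759 kg/m³.
(x−vt)²/(4Dt) = (-0.6)²/(4 × 0.024 × 30) = 0.1250; exp(−0.1250) = 0.8825.
C = 0.1759 × 0.8825 = 0.155 kg/m³.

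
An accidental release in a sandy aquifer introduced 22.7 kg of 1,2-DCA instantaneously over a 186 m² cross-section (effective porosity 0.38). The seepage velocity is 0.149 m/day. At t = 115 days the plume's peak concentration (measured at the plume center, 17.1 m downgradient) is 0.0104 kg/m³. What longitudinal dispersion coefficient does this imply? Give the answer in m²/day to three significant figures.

At the plume center C_max = M/(n_e·A·√(4πDt)), so D = M²/(4πt·(n_e·A·C_max)²).
n_e·A·C_max = 0.38 × 186 × 0.0104 = 0.7351 kg/m.
D = 22.7²/(4π × 115 × 0.7351²) = 0.660 m²/day.

0.660 m²/day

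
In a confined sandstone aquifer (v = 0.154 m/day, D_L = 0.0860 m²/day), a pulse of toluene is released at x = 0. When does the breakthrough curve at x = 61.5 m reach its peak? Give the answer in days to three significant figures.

For the 1D instantaneous-source solution, setting ∂C/∂t = 0 at fixed x gives v²t² + 2Dt − x² = 0, so t = (√(D² + v²x²) − D)/v².
√(D² + v²x²) = √(0.0860² + 0.154² × 61.5²) = 9.471; v² = 0.023716.
t = (9.471 − 0.0860)/0.023716 = 396 days (vs. the pure-advection estimate x/v = 399 d).

396 days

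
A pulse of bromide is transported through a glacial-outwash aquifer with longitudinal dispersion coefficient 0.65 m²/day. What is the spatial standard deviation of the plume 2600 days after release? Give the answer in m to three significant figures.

Dispersive spreading gives a Gaussian with σ² = 2Dt; advection only shifts the center.
σ = √(2 × 0.65 × 2600) = 58.1 m.

58.1 m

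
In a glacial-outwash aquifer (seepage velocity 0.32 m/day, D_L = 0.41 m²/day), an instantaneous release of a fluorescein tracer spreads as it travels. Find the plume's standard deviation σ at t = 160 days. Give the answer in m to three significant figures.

Dispersive spreading gives a Gaussian with σ² = 2Dt; advection only shifts the center.
σ = √(2 × 0.41 × 160) = 11.5 m.

11.5 m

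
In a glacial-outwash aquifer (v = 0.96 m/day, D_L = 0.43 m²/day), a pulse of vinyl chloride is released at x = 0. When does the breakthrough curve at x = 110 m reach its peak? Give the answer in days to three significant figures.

114 days

For the 1D instantaneous-source solution, setting ∂C/∂t = 0 at fixed x gives v²t² + 2Dt − x² = 0, so t = (√(D² + v²x²) − D)/v².
√(D² + v²x²) = √(0.43² + 0.96² × 110²) = 105.6; v² = 0.9216.
t = (105.6 − 0.43)/0.9216 = 114 days (vs. the pure-advection estimate x/v = 115 d).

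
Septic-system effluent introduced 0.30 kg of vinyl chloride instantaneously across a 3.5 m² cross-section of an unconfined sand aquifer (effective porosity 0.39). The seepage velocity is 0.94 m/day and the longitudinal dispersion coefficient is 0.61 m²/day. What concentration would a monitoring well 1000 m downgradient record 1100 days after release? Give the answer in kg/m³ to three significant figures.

For an instantaneous plane source, C(x,t) = M/(n_e·A·√(4πDt)) · exp(−(x−vt)²/(4Dt)), with n_e·A the pore (flow) area.
Plume center vt = 0.94 × 1100 = 1034 m, so the well at 1000 m is 34 m upgradient of the peak.
√(4πDt) = 91.83 m, giving peak height M/(n_e·A·√(4πDt)) = 0.30/(0.39 × 3.5 × 91.83) = 0.002393 kg/m³.
(x−vt)²/(4Dt) = (-34)²/(4 × 0.61 × 1100) = 0.4307; exp(−0.4307) = 0.6501.
C = 0.002393 × 0.6501 = 0.00156 kg/m³.

0.00156 kg/m³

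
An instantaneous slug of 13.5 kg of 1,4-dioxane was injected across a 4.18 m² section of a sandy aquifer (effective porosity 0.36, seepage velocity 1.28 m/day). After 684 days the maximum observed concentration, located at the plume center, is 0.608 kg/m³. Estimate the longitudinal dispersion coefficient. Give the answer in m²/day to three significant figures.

At the plume center C_max = M/(n_e·A·√(4πDt)), so D = M²/(4πt·(n_e·A·C_max)²).
n_e·A·C_max = 0.36 × 4.18 × 0.608 = 0.9149 kg/m.
D = 13.5²/(4π × 684 × 0.9149²) = 0.0253 m²/day.

0.0253 m²/day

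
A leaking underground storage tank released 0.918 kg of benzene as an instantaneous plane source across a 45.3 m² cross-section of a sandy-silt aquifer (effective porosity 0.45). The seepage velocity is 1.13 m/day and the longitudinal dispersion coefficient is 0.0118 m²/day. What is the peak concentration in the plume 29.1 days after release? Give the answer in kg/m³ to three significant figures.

The peak of an instantaneous 1D plume sits at x = vt; there the Gaussian factor is 1 and C_max = M/(n_e·A·√(4πDt)), where n_e·A is the pore area the mass is dissolved in.
√(4πDt) = √(4π × 0.0118 × 29.1) = 2.077 m, so C_max = 0.918/(0.45 × 45.3 × 2.077) = 0.0217 kg/m³.

0.0217 kg/m³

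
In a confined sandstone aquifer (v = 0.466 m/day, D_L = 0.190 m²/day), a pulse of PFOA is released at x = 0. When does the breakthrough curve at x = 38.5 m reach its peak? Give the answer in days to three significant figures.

For the 1D instantaneous-source solution, setting ∂C/∂t = 0 at fixed x gives v²t² + 2Dt − x² = 0, so t = (√(D² + v²x²) − D)/v².
√(D² + v²x²) = √(0.190² + 0.466² × 38.5²) = 17.94; v² = 0.217156.
t = (17.94 − 0.190)/0.217156 = 81.7 days (vs. the pure-advection estimate x/v = 82.6 d).

81.7 days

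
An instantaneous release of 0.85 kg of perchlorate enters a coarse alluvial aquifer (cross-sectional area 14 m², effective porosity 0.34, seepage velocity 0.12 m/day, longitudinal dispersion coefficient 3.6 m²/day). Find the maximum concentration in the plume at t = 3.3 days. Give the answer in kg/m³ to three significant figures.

0.0146 kg/m³

The peak of an instantaneous 1D plume sits at x = vt; there the Gaussian factor is 1 and C_max = M/(n_e·A·√(4πDt)), where n_e·A is the pore area the mass is dissolved in.
√(4πDt) = √(4π × 3.6 × 3.3) = 12.22 m, so C_max = 0.85/(0.34 × 14 × 12.22) = 0.0146 kg/m³.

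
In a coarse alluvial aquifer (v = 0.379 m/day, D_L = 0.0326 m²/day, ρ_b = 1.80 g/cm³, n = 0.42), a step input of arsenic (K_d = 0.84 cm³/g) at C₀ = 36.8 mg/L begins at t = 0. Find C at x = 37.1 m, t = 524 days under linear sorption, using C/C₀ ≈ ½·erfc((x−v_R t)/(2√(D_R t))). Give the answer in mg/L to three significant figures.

36.3 mg/L

Retardation factor R = 1 + ρ_b·K_d/n = 1 + 1.80 × 0.84/0.42 = 4.600.
Sorption retards both mechanisms: v_R = v/R = 0.08239 m/day, D_R = D/R = 0.007087 m²/day.
v_R·t = 0.08239 × 524 = 43.17236 m; 2√(D_R t) = 3.854 m; argument = (37.1 − 43.17236)/3.854 = -1.576.
C = C₀ × ½·erfc(-1.576) = 36.8 × 0.9871 = 36.3 mg/L.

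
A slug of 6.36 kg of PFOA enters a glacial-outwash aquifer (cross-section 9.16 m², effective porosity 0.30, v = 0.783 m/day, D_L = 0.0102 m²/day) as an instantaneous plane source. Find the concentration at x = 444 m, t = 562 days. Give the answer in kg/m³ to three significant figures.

0.138 kg/m³

For an instantaneous plane source, C(x,t) = M/(n_e·A·√(4πDt)) · exp(−(x−vt)²/(4Dt)), with n_e·A the pore (flow) area.
Plume center vt = 0.783 × 562 = 440.046 m, so the well at 444 m is 3.954 m downgradient of the peak.
√(4πDt) = 8.487 m, giving peak height M/(n_e·A·√(4πDt)) = 6.36/(0.30 × 9.16 × 8.487) = 0.2727 kg/m³.
(x−vt)²/(4Dt) = (3.954)²/(4 × 0.0102 × 562) = 0.6818; exp(−0.6818) = 0.5057.
C = 0.2727 × 0.5057 = 0.138 kg/m³.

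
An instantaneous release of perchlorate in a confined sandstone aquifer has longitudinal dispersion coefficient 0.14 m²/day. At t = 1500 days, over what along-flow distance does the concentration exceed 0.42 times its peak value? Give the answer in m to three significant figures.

The plume is Gaussian with σ = √(2Dt) = √(2 × 0.14 × 1500) = 20.49 m.
C/C_peak = exp(−Δx²/(2σ²)) = 0.42 ⇒ Δx = σ·√(−2 ln 0.42) = 20.49 × 1.317 = 26.99 m.
Width = 2Δx = 54.0 m.

54.0 m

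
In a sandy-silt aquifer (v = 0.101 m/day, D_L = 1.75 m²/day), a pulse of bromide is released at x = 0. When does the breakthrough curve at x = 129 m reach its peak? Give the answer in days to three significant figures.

For the 1D instantaneous-source solution, setting ∂C/∂t = 0 at fixed x gives v²t² + 2Dt − x² = 0, so t = (√(D² + v²x²) − D)/v².
√(D² + v²x²) = √(1.75² + 0.101² × 129²) = 13.15; v² = 0.010201.
t = (13.15 − 1.75)/0.010201 = 1120 days (vs. the pure-advection estimate x/v = 1280 d).

1120 days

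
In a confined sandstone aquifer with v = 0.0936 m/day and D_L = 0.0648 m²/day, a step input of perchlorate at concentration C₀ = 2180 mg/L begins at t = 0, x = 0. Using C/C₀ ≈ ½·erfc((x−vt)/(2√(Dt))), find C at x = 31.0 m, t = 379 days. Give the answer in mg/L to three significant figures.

For a continuous step input, C/C₀ ≈ ½·erfc((x−vt)/(2√(Dt))).
vt = 0.0936 × 379 = 35.4744 m and 2√(Dt) = 2√(0.0648 × 379) = 9.911 m.
Argument (x−vt)/(2√(Dt)) = (31.0 − 35.4744)/9.911 = -0.4515; ½·erfc(-0.4515) = 0.7384.
C = 2180 × 0.7384 = 1610 mg/L.

1610 mg/L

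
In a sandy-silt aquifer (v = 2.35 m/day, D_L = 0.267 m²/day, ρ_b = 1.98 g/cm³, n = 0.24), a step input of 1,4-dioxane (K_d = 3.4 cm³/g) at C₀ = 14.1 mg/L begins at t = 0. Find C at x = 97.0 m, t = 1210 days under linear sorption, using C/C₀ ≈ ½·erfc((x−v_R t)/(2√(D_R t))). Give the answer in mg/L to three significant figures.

Retardation factor R = 1 + ρ_b·K_d/n = 1 + 1.98 × 3.4/0.24 = 29.05.
Sorption retards both mechanisms: v_R = v/R = 0.08090 m/day, D_R = D/R = 0.009191 m²/day.
v_R·t = 0.08090 × 1210 = 97.889 m; 2√(D_R t) = 6.670 m; argument = (97.0 − 97.889)/6.670 = -0.1333.
C = C₀ × ½·erfc(-0.1333) = 14.1 × 0.5748 = 8.10 mg/L.

8.10 mg/L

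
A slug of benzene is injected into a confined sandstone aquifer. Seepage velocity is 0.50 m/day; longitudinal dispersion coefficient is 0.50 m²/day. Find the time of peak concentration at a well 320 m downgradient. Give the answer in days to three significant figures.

For the 1D instantaneous-source solution, setting ∂C/∂t = 0 at fixed x gives v²t² + 2Dt − x² = 0, so t = (√(D² + v²x²) − D)/v².
√(D² + v²x²) = √(0.50² + 0.50² × 320²) = 160.0; v² = 0.25.
t = (160.0 − 0.50)/0.25 = 638 days (vs. the pure-advection estimate x/v = 640 d).

638 days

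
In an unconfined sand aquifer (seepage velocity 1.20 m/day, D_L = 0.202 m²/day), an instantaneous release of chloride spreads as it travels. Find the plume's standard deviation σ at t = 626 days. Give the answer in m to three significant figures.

15.9 m

Dispersive spreading gives a Gaussian with σ² = 2Dt; advection only shifts the center.
σ = √(2 × 0.202 × 626) = 15.9 m.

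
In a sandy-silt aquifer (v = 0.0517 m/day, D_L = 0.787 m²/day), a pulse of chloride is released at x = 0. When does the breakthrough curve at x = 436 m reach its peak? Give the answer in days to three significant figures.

8140 days

For the 1D instantaneous-source solution, setting ∂C/∂t = 0 at fixed x gives v²t² + 2Dt − x² = 0, so t = (√(D² + v²x²) − D)/v².
√(D² + v²x²) = √(0.787² + 0.0517² × 436²) = 22.55; v² = 0.00267289.
t = (22.55 − 0.787)/0.00267289 = 8140 days (vs. the pure-advection estimate x/v = 8430 d).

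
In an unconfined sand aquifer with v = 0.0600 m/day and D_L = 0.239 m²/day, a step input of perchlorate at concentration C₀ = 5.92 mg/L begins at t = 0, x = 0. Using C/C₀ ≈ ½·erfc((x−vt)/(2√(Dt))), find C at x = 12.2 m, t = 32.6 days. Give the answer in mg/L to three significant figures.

For a continuous step input, C/C₀ ≈ ½·erfc((x−vt)/(2√(Dt))).
vt = 0.0600 × 32.6 = 1.956 m and 2√(Dt) = 2√(0.239 × 32.6) = 5.583 m.
Argument (x−vt)/(2√(Dt)) = (12.2 − 1.956)/5.583 = 1.835; ½·erfc(1.835) = 0.004728.
C = 5.92 × 0.004728 = 0.0280 mg/L.

0.0280 mg/L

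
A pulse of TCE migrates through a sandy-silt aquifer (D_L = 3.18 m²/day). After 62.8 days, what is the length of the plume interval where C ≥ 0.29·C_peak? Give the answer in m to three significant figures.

The plume is Gaussian with σ = √(2Dt) = √(2 × 3.18 × 62.8) = 19.99 m.
C/C_peak = exp(−Δx²/(2σ²)) = 0.29 ⇒ Δx = σ·√(−2 ln 0.29) = 19.99 × 1.573 = 31.44 m.
Width = 2Δx = 62.9 m.

62.9 m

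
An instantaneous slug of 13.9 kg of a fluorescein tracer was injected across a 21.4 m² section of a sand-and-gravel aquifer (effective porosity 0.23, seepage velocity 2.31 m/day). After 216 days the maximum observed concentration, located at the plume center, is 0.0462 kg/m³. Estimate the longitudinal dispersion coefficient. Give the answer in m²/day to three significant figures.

At the plume center C_max = M/(n_e·A·√(4πDt)), so D = M²/(4πt·(n_e·A·C_max)²).
n_e·A·C_max = 0.23 × 21.4 × 0.0462 = 0.2274 kg/m.
D = 13.9²/(4π × 216 × 0.2274²) = 1.38 m²/day.

1.38 m²/day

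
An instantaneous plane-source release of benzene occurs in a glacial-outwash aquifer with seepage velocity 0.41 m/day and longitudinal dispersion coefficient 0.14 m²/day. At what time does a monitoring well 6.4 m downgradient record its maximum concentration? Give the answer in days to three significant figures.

14.8 days

For the 1D instantaneous-source solution, setting ∂C/∂t = 0 at fixed x gives v²t² + 2Dt − x² = 0, so t = (√(D² + v²x²) − D)/v².
√(D² + v²x²) = √(0.14² + 0.41² × 6.4²) = 2.628; v² = 0.1681.
t = (2.628 − 0.14)/0.1681 = 14.8 days (vs. the pure-advection estimate x/v = 15.6 d).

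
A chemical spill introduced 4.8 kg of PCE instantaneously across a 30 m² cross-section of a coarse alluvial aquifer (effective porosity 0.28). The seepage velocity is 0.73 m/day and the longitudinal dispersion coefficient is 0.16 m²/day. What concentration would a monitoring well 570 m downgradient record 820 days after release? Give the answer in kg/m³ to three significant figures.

0.00296 kg/m³

For an instantaneous plane source, C(x,t) = M/(n_e·A·√(4πDt)) · exp(−(x−vt)²/(4Dt)), with n_e·A the pore (flow) area.
Plume center vt = 0.73 × 820 = 598.6 m, so the well at 570 m is 28.6 m upgradient of the peak.
√(4πDt) = 40.60 m, giving peak height M/(n_e·A·√(4πDt)) = 4.8/(0.28 × 30 × 40.60) = 0.01407 kg/m³.
(x−vt)²/(4Dt) = (-28.6)²/(4 × 0.16 × 820) = 1.559; exp(−1.559) = 0.2103.
C = 0.01407 × 0.2103 = 0.00296 kg/m³.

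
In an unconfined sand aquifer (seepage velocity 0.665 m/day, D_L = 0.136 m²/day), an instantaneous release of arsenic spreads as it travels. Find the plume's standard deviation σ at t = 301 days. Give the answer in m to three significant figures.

Dispersive spreading gives a Gaussian with σ² = 2Dt; advection only shifts the center.
σ = √(2 × 0.136 × 301) = 9.05 m.

9.05 m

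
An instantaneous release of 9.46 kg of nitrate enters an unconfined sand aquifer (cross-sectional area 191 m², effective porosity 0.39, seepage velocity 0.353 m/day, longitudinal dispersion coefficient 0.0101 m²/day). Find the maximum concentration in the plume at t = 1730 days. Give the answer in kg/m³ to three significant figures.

The peak of an instantaneous 1D plume sits at x = vt; there the Gaussian factor is 1 and C_max = M/(n_e·A·√(4πDt)), where n_e·A is the pore area the mass is dissolved in.
√(4πDt) = √(4π × 0.0101 × 1730) = 14.82 m, so C_max = 9.46/(0.39 × 191 × 14.82) = 0.00857 kg/m³.

0.00857 kg/m³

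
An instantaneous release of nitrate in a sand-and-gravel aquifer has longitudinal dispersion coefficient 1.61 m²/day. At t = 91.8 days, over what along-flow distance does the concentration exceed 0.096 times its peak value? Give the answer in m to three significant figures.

The plume is Gaussian with σ = √(2Dt) = √(2 × 1.61 × 91.8) = 17.19 m.
C/C_peak = exp(−Δx²/(2σ²)) = 0.096 ⇒ Δx = σ·√(−2 ln 0.096) = 17.19 × 2.165 = 37.22 m.
Width = 2Δx = 74.4 m.

74.4 m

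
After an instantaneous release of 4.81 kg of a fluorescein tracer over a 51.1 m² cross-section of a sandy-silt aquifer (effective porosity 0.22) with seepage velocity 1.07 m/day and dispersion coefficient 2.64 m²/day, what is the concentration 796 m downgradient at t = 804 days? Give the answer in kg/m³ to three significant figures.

For an instantaneous plane source, C(x,t) = M/(n_e·A·√(4πDt)) · exp(−(x−vt)²/(4Dt)), with n_e·A the pore (flow) area.
Plume center vt = 1.07 × 804 = 860.28 m, so the well at 796 m is 64.28 m upgradient of the peak.
√(4πDt) = 163.3 m, giving peak height M/(n_e·A·√(4πDt)) = 4.81/(0.22 × 51.1 × 163.3) = 0.002620 kg/m³.
(x−vt)²/(4Dt) = (-64.28)²/(4 × 2.64 × 804) = 0.4867; exp(−0.4867) = 0.6147.
C = 0.002620 × 0.6147 = 0.00161 kg/m³.

0.00161 kg/m³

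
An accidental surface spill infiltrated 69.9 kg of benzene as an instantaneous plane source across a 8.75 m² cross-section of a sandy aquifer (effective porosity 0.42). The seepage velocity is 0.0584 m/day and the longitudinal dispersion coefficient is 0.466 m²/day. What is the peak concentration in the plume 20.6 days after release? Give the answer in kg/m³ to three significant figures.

The peak of an instantaneous 1D plume sits at x = vt; there the Gaussian factor is 1 and C_max = M/(n_e·A·√(4πDt)), where n_e·A is the pore area the mass is dissolved in.
√(4πDt) = √(4π × 0.466 × 20.6) = 10.98 m, so C_max = 69.9/(0.42 × 8.75 × 10.98) = 1.73 kg/m³.

1.73 kg/m³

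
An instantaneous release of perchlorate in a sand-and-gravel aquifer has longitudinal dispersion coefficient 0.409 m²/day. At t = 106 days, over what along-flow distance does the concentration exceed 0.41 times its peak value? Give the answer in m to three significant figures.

The plume is Gaussian with σ = √(2Dt) = √(2 × 0.409 × 106) = 9.312 m.
C/C_peak = exp(−Δx²/(2σ²)) = 0.41 ⇒ Δx = σ·√(−2 ln 0.41) = 9.312 × 1.335 = 12.43 m.
Width = 2Δx = 24.9 m.

24.9 m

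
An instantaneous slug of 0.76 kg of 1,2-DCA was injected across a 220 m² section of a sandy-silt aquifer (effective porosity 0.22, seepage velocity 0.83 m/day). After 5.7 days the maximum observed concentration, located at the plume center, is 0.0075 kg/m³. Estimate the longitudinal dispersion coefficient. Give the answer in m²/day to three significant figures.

At the plume center C_max = M/(n_e·A·√(4πDt)), so D = M²/(4πt·(n_e·A·C_max)²).
n_e·A·C_max = 0.22 × 220 × 0.0075 = 0.3630 kg/m.
D = 0.76²/(4π × 5.7 × 0.3630²) = 0.0612 m²/day.

0.0612 m²/day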